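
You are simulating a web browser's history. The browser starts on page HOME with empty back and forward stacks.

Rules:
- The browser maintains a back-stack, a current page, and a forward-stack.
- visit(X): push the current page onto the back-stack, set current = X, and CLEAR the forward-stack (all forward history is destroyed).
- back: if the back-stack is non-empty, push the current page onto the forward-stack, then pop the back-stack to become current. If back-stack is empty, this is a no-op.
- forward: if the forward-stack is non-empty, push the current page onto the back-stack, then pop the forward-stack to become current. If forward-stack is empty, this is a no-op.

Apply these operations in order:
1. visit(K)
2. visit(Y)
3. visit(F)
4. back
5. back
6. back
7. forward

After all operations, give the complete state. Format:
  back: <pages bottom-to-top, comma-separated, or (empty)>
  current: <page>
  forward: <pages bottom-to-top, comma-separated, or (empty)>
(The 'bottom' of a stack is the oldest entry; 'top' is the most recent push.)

After 1 (visit(K)): cur=K back=1 fwd=0
After 2 (visit(Y)): cur=Y back=2 fwd=0
After 3 (visit(F)): cur=F back=3 fwd=0
After 4 (back): cur=Y back=2 fwd=1
After 5 (back): cur=K back=1 fwd=2
After 6 (back): cur=HOME back=0 fwd=3
After 7 (forward): cur=K back=1 fwd=2

Answer: back: HOME
current: K
forward: F,Y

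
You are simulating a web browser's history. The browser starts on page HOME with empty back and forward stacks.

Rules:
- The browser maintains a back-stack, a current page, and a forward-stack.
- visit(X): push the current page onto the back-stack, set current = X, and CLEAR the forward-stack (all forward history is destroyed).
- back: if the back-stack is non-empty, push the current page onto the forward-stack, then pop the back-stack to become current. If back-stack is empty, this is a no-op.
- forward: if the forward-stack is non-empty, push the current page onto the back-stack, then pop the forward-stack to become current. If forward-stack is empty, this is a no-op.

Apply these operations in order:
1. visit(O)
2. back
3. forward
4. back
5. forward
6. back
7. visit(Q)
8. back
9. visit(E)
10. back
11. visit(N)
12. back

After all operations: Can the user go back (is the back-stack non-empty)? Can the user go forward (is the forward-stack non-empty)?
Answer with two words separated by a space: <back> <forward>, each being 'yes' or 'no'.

Answer: no yes

Derivation:
After 1 (visit(O)): cur=O back=1 fwd=0
After 2 (back): cur=HOME back=0 fwd=1
After 3 (forward): cur=O back=1 fwd=0
After 4 (back): cur=HOME back=0 fwd=1
After 5 (forward): cur=O back=1 fwd=0
After 6 (back): cur=HOME back=0 fwd=1
After 7 (visit(Q)): cur=Q back=1 fwd=0
After 8 (back): cur=HOME back=0 fwd=1
After 9 (visit(E)): cur=E back=1 fwd=0
After 10 (back): cur=HOME back=0 fwd=1
After 11 (visit(N)): cur=N back=1 fwd=0
After 12 (back): cur=HOME back=0 fwd=1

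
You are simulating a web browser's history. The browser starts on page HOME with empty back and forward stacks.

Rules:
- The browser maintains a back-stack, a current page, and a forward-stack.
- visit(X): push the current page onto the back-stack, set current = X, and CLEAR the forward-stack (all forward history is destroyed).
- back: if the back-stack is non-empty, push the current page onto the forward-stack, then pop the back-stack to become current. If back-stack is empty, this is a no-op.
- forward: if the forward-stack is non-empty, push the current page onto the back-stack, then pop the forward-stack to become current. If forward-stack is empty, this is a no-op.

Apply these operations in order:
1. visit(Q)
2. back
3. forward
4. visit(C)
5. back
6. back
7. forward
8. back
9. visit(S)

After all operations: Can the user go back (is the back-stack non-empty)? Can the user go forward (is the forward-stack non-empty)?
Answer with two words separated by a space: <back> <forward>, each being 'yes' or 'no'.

After 1 (visit(Q)): cur=Q back=1 fwd=0
After 2 (back): cur=HOME back=0 fwd=1
After 3 (forward): cur=Q back=1 fwd=0
After 4 (visit(C)): cur=C back=2 fwd=0
After 5 (back): cur=Q back=1 fwd=1
After 6 (back): cur=HOME back=0 fwd=2
After 7 (forward): cur=Q back=1 fwd=1
After 8 (back): cur=HOME back=0 fwd=2
After 9 (visit(S)): cur=S back=1 fwd=0

Answer: yes no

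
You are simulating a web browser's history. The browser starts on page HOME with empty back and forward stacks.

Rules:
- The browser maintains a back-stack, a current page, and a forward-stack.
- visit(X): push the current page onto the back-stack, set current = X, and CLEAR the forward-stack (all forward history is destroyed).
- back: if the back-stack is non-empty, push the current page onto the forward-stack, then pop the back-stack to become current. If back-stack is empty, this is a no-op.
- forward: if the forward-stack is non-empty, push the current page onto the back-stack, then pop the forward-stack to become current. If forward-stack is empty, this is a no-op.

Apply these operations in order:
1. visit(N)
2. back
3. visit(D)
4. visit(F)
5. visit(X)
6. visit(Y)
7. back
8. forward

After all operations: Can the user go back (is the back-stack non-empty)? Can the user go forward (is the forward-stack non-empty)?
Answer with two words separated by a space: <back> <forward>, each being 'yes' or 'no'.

Answer: yes no

Derivation:
After 1 (visit(N)): cur=N back=1 fwd=0
After 2 (back): cur=HOME back=0 fwd=1
After 3 (visit(D)): cur=D back=1 fwd=0
After 4 (visit(F)): cur=F back=2 fwd=0
After 5 (visit(X)): cur=X back=3 fwd=0
After 6 (visit(Y)): cur=Y back=4 fwd=0
After 7 (back): cur=X back=3 fwd=1
After 8 (forward): cur=Y back=4 fwd=0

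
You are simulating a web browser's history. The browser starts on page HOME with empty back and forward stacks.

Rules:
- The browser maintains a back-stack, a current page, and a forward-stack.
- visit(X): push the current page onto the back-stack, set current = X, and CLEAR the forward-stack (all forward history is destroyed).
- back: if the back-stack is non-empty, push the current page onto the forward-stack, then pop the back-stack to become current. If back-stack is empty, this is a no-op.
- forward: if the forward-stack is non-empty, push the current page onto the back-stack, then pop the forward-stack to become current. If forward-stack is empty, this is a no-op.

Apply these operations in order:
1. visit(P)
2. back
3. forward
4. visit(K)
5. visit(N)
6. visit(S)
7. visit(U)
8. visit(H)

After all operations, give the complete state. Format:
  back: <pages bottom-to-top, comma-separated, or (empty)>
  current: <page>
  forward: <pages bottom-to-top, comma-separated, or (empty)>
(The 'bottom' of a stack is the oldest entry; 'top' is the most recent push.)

Answer: back: HOME,P,K,N,S,U
current: H
forward: (empty)

Derivation:
After 1 (visit(P)): cur=P back=1 fwd=0
After 2 (back): cur=HOME back=0 fwd=1
After 3 (forward): cur=P back=1 fwd=0
After 4 (visit(K)): cur=K back=2 fwd=0
After 5 (visit(N)): cur=N back=3 fwd=0
After 6 (visit(S)): cur=S back=4 fwd=0
After 7 (visit(U)): cur=U back=5 fwd=0
After 8 (visit(H)): cur=H back=6 fwd=0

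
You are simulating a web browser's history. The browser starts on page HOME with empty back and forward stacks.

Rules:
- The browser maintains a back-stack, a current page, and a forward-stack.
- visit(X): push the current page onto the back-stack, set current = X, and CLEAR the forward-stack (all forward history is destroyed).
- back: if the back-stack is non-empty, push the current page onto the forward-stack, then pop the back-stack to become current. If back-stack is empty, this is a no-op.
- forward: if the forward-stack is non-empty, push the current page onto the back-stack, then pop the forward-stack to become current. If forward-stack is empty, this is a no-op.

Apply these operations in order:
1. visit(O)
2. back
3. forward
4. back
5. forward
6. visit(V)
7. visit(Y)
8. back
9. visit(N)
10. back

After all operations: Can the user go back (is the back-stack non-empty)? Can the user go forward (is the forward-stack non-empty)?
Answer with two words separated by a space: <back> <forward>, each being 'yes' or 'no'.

After 1 (visit(O)): cur=O back=1 fwd=0
After 2 (back): cur=HOME back=0 fwd=1
After 3 (forward): cur=O back=1 fwd=0
After 4 (back): cur=HOME back=0 fwd=1
After 5 (forward): cur=O back=1 fwd=0
After 6 (visit(V)): cur=V back=2 fwd=0
After 7 (visit(Y)): cur=Y back=3 fwd=0
After 8 (back): cur=V back=2 fwd=1
After 9 (visit(N)): cur=N back=3 fwd=0
After 10 (back): cur=V back=2 fwd=1

Answer: yes yes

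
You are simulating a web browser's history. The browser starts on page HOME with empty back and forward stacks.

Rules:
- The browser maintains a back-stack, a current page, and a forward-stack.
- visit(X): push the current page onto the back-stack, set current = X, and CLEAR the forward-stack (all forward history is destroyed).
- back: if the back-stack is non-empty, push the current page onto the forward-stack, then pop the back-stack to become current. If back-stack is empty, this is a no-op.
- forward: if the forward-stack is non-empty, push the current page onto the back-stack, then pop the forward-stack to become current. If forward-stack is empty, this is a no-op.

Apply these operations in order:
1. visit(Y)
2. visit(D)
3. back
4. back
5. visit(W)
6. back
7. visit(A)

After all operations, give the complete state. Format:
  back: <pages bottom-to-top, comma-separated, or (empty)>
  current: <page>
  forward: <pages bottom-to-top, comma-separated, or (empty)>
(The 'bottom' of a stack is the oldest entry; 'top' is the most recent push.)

Answer: back: HOME
current: A
forward: (empty)

Derivation:
After 1 (visit(Y)): cur=Y back=1 fwd=0
After 2 (visit(D)): cur=D back=2 fwd=0
After 3 (back): cur=Y back=1 fwd=1
After 4 (back): cur=HOME back=0 fwd=2
After 5 (visit(W)): cur=W back=1 fwd=0
After 6 (back): cur=HOME back=0 fwd=1
After 7 (visit(A)): cur=A back=1 fwd=0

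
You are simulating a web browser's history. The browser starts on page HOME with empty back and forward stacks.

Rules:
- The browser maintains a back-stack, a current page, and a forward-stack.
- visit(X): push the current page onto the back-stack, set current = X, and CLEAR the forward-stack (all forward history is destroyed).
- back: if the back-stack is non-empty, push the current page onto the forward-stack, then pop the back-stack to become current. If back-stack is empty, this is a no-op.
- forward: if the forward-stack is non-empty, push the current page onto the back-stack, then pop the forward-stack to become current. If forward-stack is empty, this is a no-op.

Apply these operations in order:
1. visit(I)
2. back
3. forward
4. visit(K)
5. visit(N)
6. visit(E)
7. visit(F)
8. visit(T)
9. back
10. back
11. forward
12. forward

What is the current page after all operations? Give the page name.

Answer: T

Derivation:
After 1 (visit(I)): cur=I back=1 fwd=0
After 2 (back): cur=HOME back=0 fwd=1
After 3 (forward): cur=I back=1 fwd=0
After 4 (visit(K)): cur=K back=2 fwd=0
After 5 (visit(N)): cur=N back=3 fwd=0
After 6 (visit(E)): cur=E back=4 fwd=0
After 7 (visit(F)): cur=F back=5 fwd=0
After 8 (visit(T)): cur=T back=6 fwd=0
After 9 (back): cur=F back=5 fwd=1
After 10 (back): cur=E back=4 fwd=2
After 11 (forward): cur=F back=5 fwd=1
After 12 (forward): cur=T back=6 fwd=0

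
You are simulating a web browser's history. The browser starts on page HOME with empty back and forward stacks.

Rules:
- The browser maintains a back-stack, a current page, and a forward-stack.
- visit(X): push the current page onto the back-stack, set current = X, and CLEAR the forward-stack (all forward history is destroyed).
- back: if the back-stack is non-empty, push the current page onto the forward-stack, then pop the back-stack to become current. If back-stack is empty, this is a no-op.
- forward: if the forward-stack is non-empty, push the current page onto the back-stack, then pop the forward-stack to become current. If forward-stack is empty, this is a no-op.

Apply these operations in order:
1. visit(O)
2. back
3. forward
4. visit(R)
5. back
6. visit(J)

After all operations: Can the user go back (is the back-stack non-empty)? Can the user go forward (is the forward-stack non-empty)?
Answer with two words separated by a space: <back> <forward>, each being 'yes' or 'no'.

After 1 (visit(O)): cur=O back=1 fwd=0
After 2 (back): cur=HOME back=0 fwd=1
After 3 (forward): cur=O back=1 fwd=0
After 4 (visit(R)): cur=R back=2 fwd=0
After 5 (back): cur=O back=1 fwd=1
After 6 (visit(J)): cur=J back=2 fwd=0

Answer: yes no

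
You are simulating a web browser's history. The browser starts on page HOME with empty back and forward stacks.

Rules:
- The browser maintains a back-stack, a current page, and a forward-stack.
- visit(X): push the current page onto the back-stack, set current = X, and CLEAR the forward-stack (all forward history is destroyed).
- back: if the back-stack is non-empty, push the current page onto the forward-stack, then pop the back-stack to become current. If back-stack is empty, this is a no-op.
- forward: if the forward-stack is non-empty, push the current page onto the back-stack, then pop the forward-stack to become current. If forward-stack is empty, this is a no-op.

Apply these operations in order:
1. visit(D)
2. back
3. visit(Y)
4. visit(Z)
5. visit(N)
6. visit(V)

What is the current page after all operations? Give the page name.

Answer: V

Derivation:
After 1 (visit(D)): cur=D back=1 fwd=0
After 2 (back): cur=HOME back=0 fwd=1
After 3 (visit(Y)): cur=Y back=1 fwd=0
After 4 (visit(Z)): cur=Z back=2 fwd=0
After 5 (visit(N)): cur=N back=3 fwd=0
After 6 (visit(V)): cur=V back=4 fwd=0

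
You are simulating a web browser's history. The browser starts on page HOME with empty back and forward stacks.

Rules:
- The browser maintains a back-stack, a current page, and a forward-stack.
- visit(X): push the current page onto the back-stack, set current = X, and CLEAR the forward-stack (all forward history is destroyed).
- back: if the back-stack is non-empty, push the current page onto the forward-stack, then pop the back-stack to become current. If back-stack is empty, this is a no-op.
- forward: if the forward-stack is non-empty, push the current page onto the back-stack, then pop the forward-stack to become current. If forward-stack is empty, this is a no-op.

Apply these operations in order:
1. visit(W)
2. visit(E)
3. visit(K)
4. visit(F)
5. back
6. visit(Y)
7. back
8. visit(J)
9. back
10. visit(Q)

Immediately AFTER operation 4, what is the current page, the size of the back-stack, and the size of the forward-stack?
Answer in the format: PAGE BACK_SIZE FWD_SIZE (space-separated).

After 1 (visit(W)): cur=W back=1 fwd=0
After 2 (visit(E)): cur=E back=2 fwd=0
After 3 (visit(K)): cur=K back=3 fwd=0
After 4 (visit(F)): cur=F back=4 fwd=0

F 4 0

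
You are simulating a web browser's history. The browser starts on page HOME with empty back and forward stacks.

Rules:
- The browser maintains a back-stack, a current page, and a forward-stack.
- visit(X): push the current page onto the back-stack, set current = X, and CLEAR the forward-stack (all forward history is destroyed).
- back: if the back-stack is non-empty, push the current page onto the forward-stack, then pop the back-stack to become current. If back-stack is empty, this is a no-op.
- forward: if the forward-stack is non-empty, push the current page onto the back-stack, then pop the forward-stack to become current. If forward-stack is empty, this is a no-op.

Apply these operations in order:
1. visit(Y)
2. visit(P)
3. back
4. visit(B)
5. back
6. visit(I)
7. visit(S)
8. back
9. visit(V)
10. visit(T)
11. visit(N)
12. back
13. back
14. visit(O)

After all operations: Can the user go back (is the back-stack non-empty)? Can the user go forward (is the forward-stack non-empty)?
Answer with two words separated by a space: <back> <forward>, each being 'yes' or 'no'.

After 1 (visit(Y)): cur=Y back=1 fwd=0
After 2 (visit(P)): cur=P back=2 fwd=0
After 3 (back): cur=Y back=1 fwd=1
After 4 (visit(B)): cur=B back=2 fwd=0
After 5 (back): cur=Y back=1 fwd=1
After 6 (visit(I)): cur=I back=2 fwd=0
After 7 (visit(S)): cur=S back=3 fwd=0
After 8 (back): cur=I back=2 fwd=1
After 9 (visit(V)): cur=V back=3 fwd=0
After 10 (visit(T)): cur=T back=4 fwd=0
After 11 (visit(N)): cur=N back=5 fwd=0
After 12 (back): cur=T back=4 fwd=1
After 13 (back): cur=V back=3 fwd=2
After 14 (visit(O)): cur=O back=4 fwd=0

Answer: yes no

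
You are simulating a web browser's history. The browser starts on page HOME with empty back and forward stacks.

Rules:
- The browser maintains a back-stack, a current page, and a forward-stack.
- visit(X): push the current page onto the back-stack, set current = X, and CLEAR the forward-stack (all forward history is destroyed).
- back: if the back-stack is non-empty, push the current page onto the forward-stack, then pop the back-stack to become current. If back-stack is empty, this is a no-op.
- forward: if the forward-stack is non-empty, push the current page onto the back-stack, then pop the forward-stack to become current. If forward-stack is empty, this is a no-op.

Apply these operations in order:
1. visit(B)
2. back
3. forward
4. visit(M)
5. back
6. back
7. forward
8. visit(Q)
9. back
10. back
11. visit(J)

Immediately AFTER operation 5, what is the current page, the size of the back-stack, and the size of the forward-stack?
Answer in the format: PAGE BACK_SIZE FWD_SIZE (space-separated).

After 1 (visit(B)): cur=B back=1 fwd=0
After 2 (back): cur=HOME back=0 fwd=1
After 3 (forward): cur=B back=1 fwd=0
After 4 (visit(M)): cur=M back=2 fwd=0
After 5 (back): cur=B back=1 fwd=1

B 1 1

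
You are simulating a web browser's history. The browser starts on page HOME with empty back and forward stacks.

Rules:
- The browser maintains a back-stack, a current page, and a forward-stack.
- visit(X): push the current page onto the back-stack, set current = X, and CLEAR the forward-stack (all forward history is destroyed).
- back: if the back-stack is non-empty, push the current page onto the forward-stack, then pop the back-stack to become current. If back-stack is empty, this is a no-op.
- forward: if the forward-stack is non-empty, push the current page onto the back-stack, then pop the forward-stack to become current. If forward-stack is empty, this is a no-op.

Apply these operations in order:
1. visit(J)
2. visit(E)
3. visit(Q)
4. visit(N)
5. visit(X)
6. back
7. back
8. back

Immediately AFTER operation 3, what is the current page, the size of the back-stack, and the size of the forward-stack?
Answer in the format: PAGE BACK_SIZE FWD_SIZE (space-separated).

After 1 (visit(J)): cur=J back=1 fwd=0
After 2 (visit(E)): cur=E back=2 fwd=0
After 3 (visit(Q)): cur=Q back=3 fwd=0

Q 3 0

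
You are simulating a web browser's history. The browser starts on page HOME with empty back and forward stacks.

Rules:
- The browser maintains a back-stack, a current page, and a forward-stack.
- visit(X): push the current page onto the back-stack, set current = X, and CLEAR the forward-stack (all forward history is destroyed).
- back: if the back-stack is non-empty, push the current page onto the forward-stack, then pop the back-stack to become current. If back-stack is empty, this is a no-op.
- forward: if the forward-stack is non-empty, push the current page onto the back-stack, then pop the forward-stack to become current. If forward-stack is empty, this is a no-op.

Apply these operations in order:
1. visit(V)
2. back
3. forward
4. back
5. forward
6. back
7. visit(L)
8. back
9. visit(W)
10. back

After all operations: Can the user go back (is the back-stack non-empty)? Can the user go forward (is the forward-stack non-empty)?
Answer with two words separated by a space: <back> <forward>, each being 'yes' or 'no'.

After 1 (visit(V)): cur=V back=1 fwd=0
After 2 (back): cur=HOME back=0 fwd=1
After 3 (forward): cur=V back=1 fwd=0
After 4 (back): cur=HOME back=0 fwd=1
After 5 (forward): cur=V back=1 fwd=0
After 6 (back): cur=HOME back=0 fwd=1
After 7 (visit(L)): cur=L back=1 fwd=0
After 8 (back): cur=HOME back=0 fwd=1
After 9 (visit(W)): cur=W back=1 fwd=0
After 10 (back): cur=HOME back=0 fwd=1

Answer: no yes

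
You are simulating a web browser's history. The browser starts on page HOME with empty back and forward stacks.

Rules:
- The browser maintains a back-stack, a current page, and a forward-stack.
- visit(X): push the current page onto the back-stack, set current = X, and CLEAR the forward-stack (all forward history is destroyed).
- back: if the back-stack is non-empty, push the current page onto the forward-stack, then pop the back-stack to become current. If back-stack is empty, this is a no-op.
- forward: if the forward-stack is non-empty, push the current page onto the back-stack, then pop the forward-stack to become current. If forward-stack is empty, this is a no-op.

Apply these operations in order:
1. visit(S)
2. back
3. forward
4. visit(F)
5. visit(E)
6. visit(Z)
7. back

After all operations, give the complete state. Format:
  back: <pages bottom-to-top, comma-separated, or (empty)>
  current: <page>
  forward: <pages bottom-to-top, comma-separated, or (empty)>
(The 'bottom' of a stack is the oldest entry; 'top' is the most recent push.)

Answer: back: HOME,S,F
current: E
forward: Z

Derivation:
After 1 (visit(S)): cur=S back=1 fwd=0
After 2 (back): cur=HOME back=0 fwd=1
After 3 (forward): cur=S back=1 fwd=0
After 4 (visit(F)): cur=F back=2 fwd=0
After 5 (visit(E)): cur=E back=3 fwd=0
After 6 (visit(Z)): cur=Z back=4 fwd=0
After 7 (back): cur=E back=3 fwd=1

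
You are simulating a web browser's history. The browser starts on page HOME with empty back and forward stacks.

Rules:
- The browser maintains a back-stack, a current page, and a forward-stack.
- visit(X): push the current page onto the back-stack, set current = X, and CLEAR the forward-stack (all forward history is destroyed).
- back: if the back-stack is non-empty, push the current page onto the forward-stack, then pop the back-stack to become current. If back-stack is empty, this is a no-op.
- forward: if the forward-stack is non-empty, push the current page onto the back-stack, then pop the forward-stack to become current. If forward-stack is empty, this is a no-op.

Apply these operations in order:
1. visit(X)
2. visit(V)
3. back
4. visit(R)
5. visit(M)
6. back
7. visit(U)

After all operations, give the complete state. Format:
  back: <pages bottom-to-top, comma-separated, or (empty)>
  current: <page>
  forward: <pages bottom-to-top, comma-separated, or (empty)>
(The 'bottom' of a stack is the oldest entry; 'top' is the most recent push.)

After 1 (visit(X)): cur=X back=1 fwd=0
After 2 (visit(V)): cur=V back=2 fwd=0
After 3 (back): cur=X back=1 fwd=1
After 4 (visit(R)): cur=R back=2 fwd=0
After 5 (visit(M)): cur=M back=3 fwd=0
After 6 (back): cur=R back=2 fwd=1
After 7 (visit(U)): cur=U back=3 fwd=0

Answer: back: HOME,X,R
current: U
forward: (empty)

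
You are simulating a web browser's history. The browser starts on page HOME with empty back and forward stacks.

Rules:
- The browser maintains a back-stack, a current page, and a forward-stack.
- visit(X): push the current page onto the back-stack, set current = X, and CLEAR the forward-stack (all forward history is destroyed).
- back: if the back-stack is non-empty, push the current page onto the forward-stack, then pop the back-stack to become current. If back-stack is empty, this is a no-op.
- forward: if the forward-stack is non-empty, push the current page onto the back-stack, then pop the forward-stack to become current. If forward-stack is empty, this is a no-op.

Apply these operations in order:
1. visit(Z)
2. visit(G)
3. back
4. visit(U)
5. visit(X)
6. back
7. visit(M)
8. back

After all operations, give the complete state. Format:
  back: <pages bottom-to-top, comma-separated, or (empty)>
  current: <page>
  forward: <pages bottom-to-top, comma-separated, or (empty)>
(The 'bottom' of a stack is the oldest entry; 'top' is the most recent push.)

After 1 (visit(Z)): cur=Z back=1 fwd=0
After 2 (visit(G)): cur=G back=2 fwd=0
After 3 (back): cur=Z back=1 fwd=1
After 4 (visit(U)): cur=U back=2 fwd=0
After 5 (visit(X)): cur=X back=3 fwd=0
After 6 (back): cur=U back=2 fwd=1
After 7 (visit(M)): cur=M back=3 fwd=0
After 8 (back): cur=U back=2 fwd=1

Answer: back: HOME,Z
current: U
forward: M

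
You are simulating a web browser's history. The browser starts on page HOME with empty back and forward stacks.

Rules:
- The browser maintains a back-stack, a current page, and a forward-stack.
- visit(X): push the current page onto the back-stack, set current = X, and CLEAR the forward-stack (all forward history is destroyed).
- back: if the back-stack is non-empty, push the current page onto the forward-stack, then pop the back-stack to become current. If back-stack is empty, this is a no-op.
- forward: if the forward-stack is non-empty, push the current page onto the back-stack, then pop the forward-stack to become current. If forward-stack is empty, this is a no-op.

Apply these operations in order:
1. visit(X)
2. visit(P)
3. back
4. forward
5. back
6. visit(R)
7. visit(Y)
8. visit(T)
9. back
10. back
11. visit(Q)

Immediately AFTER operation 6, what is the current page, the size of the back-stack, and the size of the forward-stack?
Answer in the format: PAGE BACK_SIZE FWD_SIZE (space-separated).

After 1 (visit(X)): cur=X back=1 fwd=0
After 2 (visit(P)): cur=P back=2 fwd=0
After 3 (back): cur=X back=1 fwd=1
After 4 (forward): cur=P back=2 fwd=0
After 5 (back): cur=X back=1 fwd=1
After 6 (visit(R)): cur=R back=2 fwd=0

R 2 0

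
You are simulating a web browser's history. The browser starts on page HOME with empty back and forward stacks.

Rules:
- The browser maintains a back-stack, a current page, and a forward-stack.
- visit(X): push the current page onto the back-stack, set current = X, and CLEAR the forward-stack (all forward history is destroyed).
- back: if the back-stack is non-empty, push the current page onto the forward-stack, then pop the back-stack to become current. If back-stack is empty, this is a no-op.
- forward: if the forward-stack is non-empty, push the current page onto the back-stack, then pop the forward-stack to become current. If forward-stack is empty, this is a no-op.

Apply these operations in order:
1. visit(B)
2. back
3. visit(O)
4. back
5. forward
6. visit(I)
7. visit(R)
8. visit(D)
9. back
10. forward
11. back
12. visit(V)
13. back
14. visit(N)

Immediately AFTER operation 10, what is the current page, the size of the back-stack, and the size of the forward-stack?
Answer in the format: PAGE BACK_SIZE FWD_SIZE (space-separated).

After 1 (visit(B)): cur=B back=1 fwd=0
After 2 (back): cur=HOME back=0 fwd=1
After 3 (visit(O)): cur=O back=1 fwd=0
After 4 (back): cur=HOME back=0 fwd=1
After 5 (forward): cur=O back=1 fwd=0
After 6 (visit(I)): cur=I back=2 fwd=0
After 7 (visit(R)): cur=R back=3 fwd=0
After 8 (visit(D)): cur=D back=4 fwd=0
After 9 (back): cur=R back=3 fwd=1
After 10 (forward): cur=D back=4 fwd=0

D 4 0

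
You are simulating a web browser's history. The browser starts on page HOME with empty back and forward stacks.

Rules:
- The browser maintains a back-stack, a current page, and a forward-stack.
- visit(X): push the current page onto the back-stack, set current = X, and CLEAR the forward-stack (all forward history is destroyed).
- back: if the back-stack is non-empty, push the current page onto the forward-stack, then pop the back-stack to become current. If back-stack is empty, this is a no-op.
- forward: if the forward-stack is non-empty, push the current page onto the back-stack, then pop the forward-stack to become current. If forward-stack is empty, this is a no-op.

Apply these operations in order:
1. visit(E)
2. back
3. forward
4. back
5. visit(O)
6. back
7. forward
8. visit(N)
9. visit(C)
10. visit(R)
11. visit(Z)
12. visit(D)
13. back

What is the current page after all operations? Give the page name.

Answer: Z

Derivation:
After 1 (visit(E)): cur=E back=1 fwd=0
After 2 (back): cur=HOME back=0 fwd=1
After 3 (forward): cur=E back=1 fwd=0
After 4 (back): cur=HOME back=0 fwd=1
After 5 (visit(O)): cur=O back=1 fwd=0
After 6 (back): cur=HOME back=0 fwd=1
After 7 (forward): cur=O back=1 fwd=0
After 8 (visit(N)): cur=N back=2 fwd=0
After 9 (visit(C)): cur=C back=3 fwd=0
After 10 (visit(R)): cur=R back=4 fwd=0
After 11 (visit(Z)): cur=Z back=5 fwd=0
After 12 (visit(D)): cur=D back=6 fwd=0
After 13 (back): cur=Z back=5 fwd=1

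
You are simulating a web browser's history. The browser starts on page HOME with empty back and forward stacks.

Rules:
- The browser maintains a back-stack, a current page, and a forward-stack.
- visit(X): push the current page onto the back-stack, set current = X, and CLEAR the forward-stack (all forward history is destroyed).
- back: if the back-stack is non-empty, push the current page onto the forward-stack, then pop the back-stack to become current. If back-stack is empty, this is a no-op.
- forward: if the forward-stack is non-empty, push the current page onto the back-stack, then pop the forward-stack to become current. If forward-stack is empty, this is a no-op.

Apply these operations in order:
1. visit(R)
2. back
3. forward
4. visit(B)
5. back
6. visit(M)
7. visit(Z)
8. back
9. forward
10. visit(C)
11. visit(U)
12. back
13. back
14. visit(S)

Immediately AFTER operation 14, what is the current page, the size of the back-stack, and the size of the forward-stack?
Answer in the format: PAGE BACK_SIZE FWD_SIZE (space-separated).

After 1 (visit(R)): cur=R back=1 fwd=0
After 2 (back): cur=HOME back=0 fwd=1
After 3 (forward): cur=R back=1 fwd=0
After 4 (visit(B)): cur=B back=2 fwd=0
After 5 (back): cur=R back=1 fwd=1
After 6 (visit(M)): cur=M back=2 fwd=0
After 7 (visit(Z)): cur=Z back=3 fwd=0
After 8 (back): cur=M back=2 fwd=1
After 9 (forward): cur=Z back=3 fwd=0
After 10 (visit(C)): cur=C back=4 fwd=0
After 11 (visit(U)): cur=U back=5 fwd=0
After 12 (back): cur=C back=4 fwd=1
After 13 (back): cur=Z back=3 fwd=2
After 14 (visit(S)): cur=S back=4 fwd=0

S 4 0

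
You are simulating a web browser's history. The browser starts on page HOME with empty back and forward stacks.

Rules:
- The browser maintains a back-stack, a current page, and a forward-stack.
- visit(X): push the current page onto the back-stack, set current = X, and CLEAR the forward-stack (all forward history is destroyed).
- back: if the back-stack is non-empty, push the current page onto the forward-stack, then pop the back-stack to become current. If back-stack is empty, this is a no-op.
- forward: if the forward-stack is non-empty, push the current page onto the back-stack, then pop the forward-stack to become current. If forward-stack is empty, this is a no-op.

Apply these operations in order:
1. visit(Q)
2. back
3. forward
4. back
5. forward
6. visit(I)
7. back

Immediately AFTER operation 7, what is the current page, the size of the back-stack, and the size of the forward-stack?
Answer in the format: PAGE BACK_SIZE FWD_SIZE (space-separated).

After 1 (visit(Q)): cur=Q back=1 fwd=0
After 2 (back): cur=HOME back=0 fwd=1
After 3 (forward): cur=Q back=1 fwd=0
After 4 (back): cur=HOME back=0 fwd=1
After 5 (forward): cur=Q back=1 fwd=0
After 6 (visit(I)): cur=I back=2 fwd=0
After 7 (back): cur=Q back=1 fwd=1

Q 1 1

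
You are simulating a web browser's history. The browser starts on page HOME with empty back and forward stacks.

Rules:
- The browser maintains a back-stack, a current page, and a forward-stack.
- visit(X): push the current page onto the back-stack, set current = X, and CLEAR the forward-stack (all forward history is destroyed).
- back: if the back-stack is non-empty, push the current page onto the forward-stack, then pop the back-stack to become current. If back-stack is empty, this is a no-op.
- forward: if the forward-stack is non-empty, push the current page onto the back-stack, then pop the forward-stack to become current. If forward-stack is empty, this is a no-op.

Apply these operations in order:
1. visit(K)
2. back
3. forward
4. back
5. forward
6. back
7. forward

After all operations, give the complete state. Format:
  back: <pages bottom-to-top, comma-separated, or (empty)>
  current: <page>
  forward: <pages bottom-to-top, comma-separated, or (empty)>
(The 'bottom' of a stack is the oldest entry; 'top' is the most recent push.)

After 1 (visit(K)): cur=K back=1 fwd=0
After 2 (back): cur=HOME back=0 fwd=1
After 3 (forward): cur=K back=1 fwd=0
After 4 (back): cur=HOME back=0 fwd=1
After 5 (forward): cur=K back=1 fwd=0
After 6 (back): cur=HOME back=0 fwd=1
After 7 (forward): cur=K back=1 fwd=0

Answer: back: HOME
current: K
forward: (empty)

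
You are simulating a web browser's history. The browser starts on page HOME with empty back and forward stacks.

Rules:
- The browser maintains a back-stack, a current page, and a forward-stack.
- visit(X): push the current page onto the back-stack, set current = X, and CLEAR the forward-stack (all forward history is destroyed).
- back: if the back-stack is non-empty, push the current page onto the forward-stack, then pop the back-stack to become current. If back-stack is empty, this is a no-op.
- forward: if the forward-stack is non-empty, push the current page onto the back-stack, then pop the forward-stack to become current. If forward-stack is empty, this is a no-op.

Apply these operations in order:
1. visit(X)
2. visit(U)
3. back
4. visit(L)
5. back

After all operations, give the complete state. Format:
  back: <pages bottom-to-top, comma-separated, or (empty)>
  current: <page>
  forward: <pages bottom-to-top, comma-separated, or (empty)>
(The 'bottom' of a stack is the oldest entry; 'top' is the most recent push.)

After 1 (visit(X)): cur=X back=1 fwd=0
After 2 (visit(U)): cur=U back=2 fwd=0
After 3 (back): cur=X back=1 fwd=1
After 4 (visit(L)): cur=L back=2 fwd=0
After 5 (back): cur=X back=1 fwd=1

Answer: back: HOME
current: X
forward: L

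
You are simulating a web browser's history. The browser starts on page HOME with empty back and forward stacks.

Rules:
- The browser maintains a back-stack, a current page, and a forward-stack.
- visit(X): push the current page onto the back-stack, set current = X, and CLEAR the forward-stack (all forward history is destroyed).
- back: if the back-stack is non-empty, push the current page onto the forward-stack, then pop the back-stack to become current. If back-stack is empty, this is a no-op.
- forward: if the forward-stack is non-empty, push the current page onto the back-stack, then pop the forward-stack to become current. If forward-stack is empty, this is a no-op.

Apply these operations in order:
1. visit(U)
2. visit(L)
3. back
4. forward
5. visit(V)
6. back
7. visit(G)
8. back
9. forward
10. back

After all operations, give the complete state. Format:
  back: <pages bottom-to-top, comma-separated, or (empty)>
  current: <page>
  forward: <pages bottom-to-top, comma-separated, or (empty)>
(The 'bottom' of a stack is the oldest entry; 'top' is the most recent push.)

Answer: back: HOME,U
current: L
forward: G

Derivation:
After 1 (visit(U)): cur=U back=1 fwd=0
After 2 (visit(L)): cur=L back=2 fwd=0
After 3 (back): cur=U back=1 fwd=1
After 4 (forward): cur=L back=2 fwd=0
After 5 (visit(V)): cur=V back=3 fwd=0
After 6 (back): cur=L back=2 fwd=1
After 7 (visit(G)): cur=G back=3 fwd=0
After 8 (back): cur=L back=2 fwd=1
After 9 (forward): cur=G back=3 fwd=0
After 10 (back): cur=L back=2 fwd=1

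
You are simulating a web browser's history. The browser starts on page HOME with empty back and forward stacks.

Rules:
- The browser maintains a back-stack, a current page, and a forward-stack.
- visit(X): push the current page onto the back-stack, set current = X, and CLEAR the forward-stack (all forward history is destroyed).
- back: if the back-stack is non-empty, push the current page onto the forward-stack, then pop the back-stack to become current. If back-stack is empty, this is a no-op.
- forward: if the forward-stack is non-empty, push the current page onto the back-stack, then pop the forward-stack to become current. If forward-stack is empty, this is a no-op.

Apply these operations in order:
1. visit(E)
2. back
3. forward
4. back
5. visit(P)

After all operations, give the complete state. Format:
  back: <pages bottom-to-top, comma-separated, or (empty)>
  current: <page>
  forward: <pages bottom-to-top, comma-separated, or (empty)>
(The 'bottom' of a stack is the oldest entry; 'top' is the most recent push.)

After 1 (visit(E)): cur=E back=1 fwd=0
After 2 (back): cur=HOME back=0 fwd=1
After 3 (forward): cur=E back=1 fwd=0
After 4 (back): cur=HOME back=0 fwd=1
After 5 (visit(P)): cur=P back=1 fwd=0

Answer: back: HOME
current: P
forward: (empty)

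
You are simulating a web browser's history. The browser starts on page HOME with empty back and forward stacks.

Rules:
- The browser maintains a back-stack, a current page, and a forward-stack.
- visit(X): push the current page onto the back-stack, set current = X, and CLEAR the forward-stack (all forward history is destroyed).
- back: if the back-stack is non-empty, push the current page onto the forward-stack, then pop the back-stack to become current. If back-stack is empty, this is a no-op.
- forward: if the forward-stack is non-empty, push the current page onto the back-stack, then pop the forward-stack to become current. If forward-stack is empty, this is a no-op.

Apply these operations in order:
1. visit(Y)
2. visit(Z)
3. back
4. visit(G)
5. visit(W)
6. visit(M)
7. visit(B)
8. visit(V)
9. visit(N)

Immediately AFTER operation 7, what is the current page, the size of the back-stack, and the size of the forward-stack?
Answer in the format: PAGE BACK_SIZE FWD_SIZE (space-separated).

After 1 (visit(Y)): cur=Y back=1 fwd=0
After 2 (visit(Z)): cur=Z back=2 fwd=0
After 3 (back): cur=Y back=1 fwd=1
After 4 (visit(G)): cur=G back=2 fwd=0
After 5 (visit(W)): cur=W back=3 fwd=0
After 6 (visit(M)): cur=M back=4 fwd=0
After 7 (visit(B)): cur=B back=5 fwd=0

B 5 0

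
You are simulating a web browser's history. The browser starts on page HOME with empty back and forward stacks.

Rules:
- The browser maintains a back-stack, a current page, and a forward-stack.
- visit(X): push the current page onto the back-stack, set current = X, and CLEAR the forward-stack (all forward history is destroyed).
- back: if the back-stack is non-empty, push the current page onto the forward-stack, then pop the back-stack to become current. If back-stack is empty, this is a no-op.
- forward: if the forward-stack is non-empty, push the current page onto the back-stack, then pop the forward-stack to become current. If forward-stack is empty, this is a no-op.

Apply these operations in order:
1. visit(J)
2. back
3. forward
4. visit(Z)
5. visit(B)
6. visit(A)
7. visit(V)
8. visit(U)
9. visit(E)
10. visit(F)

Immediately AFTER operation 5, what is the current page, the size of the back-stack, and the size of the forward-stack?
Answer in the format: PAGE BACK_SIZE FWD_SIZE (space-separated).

After 1 (visit(J)): cur=J back=1 fwd=0
After 2 (back): cur=HOME back=0 fwd=1
After 3 (forward): cur=J back=1 fwd=0
After 4 (visit(Z)): cur=Z back=2 fwd=0
After 5 (visit(B)): cur=B back=3 fwd=0

B 3 0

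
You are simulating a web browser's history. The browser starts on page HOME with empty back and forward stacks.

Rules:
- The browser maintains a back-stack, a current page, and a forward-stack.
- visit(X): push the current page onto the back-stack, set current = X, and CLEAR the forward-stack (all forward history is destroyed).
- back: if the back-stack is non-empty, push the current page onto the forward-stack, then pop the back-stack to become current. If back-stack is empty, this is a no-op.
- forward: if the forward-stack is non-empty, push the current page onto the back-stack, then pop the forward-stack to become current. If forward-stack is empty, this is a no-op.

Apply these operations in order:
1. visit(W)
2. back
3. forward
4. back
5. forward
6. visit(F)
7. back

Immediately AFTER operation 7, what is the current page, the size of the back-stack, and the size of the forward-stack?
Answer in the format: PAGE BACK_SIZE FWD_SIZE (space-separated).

After 1 (visit(W)): cur=W back=1 fwd=0
After 2 (back): cur=HOME back=0 fwd=1
After 3 (forward): cur=W back=1 fwd=0
After 4 (back): cur=HOME back=0 fwd=1
After 5 (forward): cur=W back=1 fwd=0
After 6 (visit(F)): cur=F back=2 fwd=0
After 7 (back): cur=W back=1 fwd=1

W 1 1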